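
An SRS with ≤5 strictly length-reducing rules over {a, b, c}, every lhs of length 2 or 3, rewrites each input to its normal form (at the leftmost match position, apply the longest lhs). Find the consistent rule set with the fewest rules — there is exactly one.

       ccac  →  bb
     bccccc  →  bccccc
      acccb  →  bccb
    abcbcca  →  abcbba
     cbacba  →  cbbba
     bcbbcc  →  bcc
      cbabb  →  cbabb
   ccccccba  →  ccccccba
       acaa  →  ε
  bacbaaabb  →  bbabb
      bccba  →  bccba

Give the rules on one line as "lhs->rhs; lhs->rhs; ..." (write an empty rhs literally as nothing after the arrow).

  | ccac => bac => bb
  | bccccc
  | acccb => bccb
  | abcbcca => abcbba

ac->b; baa->; bbc->; cca->ba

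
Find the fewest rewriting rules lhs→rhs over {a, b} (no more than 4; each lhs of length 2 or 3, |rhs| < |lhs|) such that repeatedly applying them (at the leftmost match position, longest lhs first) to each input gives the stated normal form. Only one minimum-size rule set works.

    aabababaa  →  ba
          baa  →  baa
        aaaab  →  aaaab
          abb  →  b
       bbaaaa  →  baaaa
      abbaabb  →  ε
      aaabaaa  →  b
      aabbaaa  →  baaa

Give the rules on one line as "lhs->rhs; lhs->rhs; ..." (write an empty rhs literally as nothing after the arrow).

aba->b; abb->bb; bb->b; bbb->

  | aabababaa => abbabaa => bbabaa => babaa => bba => ba
  | baa
  | aaaab
  | abb => bb => b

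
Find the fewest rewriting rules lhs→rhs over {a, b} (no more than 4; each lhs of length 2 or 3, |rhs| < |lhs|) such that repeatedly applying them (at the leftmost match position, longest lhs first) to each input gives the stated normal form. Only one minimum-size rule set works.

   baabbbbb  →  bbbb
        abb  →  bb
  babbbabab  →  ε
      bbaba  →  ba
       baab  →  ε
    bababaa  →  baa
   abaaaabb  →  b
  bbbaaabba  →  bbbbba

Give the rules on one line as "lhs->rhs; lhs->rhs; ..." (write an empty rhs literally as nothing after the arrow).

aaa->; ab->b; bab->

  | baabbbbb => babbbbb => bbbb
  | abb => bb
  | babbbabab => bbabab => bab => ε
  | bbaba => ba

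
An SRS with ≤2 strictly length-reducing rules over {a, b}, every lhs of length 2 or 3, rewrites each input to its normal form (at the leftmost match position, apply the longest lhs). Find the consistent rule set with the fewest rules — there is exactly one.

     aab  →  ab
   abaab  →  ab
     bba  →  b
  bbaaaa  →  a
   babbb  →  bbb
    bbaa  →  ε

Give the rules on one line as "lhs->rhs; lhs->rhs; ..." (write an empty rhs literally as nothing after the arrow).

  | aab => ab
  | abaab => aab => ab
  | bba => b
  | bbaaaa => baaa => aa => a

aa->a; ba->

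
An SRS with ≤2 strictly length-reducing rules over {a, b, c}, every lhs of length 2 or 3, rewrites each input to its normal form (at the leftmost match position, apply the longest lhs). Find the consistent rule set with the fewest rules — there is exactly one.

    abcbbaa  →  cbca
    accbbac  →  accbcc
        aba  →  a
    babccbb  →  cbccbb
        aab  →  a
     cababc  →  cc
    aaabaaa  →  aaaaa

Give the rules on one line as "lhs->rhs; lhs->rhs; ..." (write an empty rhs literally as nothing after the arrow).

ab->; ba->c

  | abcbbaa => cbbaa => cbca
  | accbbac => accbcc
  | aba => a
  | babccbb => cbccbb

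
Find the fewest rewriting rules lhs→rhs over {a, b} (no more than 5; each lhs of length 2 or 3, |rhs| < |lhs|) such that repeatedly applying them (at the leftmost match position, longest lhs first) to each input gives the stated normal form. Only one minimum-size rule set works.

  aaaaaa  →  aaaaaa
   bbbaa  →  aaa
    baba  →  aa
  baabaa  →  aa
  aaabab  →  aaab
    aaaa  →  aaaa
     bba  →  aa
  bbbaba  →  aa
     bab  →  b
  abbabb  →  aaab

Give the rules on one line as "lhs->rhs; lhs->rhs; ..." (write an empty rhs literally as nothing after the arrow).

  | aaaaaa
  | bbbaa => bbaa => aaa
  | baba => bba => aa
  | baabaa => abaa => aa

ba->; bab->bb; bb->b; bba->aa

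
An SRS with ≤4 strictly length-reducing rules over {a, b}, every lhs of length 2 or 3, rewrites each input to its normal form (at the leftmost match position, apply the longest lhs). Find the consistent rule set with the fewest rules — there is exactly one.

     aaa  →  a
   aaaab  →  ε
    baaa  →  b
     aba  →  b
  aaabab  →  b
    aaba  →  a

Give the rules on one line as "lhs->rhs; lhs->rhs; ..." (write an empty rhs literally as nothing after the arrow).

aa->a; aab->; ab->b; ba->b

  | aaa => aa => a
  | aaaab => aaab => aab => ε
  | baaa => baa => ba => b
  | aba => ba => b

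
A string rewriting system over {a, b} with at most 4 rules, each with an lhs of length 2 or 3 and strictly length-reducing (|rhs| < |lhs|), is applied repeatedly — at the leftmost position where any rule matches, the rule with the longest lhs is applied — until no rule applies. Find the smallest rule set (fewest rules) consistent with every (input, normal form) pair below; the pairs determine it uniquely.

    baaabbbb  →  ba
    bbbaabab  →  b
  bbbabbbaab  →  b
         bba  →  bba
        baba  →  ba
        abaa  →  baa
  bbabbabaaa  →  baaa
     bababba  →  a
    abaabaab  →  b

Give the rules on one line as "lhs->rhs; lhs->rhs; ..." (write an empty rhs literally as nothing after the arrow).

  | baaabbbb => baabb => ba
  | bbbaabab => bbbabab => bbabab => babab => abab => bab => ab => b
  | bbbabbbaab => bbabbbaab => babbbaab => abbbaab => baab => bab => ab => b
  | bba

ab->b; abb->; bab->ab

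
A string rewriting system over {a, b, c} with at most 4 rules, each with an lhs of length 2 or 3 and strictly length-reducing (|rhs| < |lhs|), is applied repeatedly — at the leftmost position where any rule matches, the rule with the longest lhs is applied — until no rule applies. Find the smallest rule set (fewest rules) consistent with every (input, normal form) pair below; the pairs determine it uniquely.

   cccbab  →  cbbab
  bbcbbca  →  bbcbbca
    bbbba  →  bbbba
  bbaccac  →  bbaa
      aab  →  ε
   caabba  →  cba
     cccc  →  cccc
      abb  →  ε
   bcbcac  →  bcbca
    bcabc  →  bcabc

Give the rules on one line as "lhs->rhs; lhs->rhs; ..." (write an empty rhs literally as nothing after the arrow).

aab->; abb->; ac->a; ccb->bb

  | cccbab => cbbab
  | bbcbbca
  | bbbba
  | bbaccac => bbacac => bbaac => bbaa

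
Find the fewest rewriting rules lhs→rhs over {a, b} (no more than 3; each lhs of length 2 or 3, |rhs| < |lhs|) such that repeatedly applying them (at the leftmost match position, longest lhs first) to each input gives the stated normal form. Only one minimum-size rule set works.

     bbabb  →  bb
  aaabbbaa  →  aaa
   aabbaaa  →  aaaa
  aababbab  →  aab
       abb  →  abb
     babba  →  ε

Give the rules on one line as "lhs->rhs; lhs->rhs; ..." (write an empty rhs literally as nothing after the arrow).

ba->; bba->

  | bbabb => bb
  | aaabbbaa => aaaba => aaa
  | aabbaaa => aaaa
  | aababbab => aabbab => aab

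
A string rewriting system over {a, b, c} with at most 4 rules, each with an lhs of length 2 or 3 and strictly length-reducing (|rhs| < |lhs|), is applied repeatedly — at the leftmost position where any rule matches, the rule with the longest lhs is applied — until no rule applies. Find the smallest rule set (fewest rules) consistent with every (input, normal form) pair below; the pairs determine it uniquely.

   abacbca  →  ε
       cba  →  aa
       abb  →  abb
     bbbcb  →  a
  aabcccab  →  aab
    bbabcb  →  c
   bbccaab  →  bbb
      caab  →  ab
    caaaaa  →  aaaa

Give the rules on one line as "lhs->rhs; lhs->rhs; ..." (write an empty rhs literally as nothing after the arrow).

  | abacbca => ccbca => caca => ca => ε
  | cba => aa
  | abb
  | bbbcb => bbba => bba => ba => a

aba->c; ba->a; ca->; cb->a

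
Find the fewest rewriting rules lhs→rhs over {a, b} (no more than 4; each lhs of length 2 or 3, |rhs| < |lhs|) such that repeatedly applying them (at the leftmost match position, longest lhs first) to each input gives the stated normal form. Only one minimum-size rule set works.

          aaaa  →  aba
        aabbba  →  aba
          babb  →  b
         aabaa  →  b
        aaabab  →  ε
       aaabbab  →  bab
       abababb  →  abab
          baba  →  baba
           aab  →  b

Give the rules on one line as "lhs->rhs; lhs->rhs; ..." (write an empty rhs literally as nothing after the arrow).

aa->; aaa->ab; bb->a

  | aaaa => aba
  | aabbba => bbba => aba
  | babb => baa => b
  | aabaa => baa => b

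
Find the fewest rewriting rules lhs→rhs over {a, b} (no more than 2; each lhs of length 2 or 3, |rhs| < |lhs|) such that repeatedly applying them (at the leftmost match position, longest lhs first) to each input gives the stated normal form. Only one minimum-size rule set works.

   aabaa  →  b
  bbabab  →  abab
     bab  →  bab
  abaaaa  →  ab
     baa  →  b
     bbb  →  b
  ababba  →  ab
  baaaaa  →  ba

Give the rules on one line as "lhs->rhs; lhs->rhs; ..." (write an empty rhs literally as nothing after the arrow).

aa->; bb->

  | aabaa => baa => b
  | bbabab => abab
  | bab
  | abaaaa => abaa => ab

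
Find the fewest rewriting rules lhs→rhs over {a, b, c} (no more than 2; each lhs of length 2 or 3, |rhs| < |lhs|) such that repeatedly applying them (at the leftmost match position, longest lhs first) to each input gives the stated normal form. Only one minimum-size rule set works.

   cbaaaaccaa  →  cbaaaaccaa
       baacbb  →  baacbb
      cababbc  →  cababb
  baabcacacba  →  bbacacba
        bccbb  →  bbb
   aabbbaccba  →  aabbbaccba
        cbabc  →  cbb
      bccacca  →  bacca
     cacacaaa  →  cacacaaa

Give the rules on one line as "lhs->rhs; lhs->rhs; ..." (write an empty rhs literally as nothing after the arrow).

  | cbaaaaccaa
  | baacbb
  | cababbc => cababb
  | baabcacacba => babcacacba => bbcacacba => bbacacba

abc->bc; bc->b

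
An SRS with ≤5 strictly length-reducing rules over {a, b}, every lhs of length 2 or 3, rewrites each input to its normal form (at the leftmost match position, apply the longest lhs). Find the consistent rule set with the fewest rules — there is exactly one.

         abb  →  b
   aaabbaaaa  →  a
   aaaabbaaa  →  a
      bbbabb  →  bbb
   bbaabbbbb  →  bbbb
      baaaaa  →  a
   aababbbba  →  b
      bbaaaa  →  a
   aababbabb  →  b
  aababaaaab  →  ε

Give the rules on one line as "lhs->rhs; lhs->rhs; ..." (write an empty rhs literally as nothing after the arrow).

aa->a; ab->; ba->a; bba->

  | abb => b
  | aaabbaaaa => aabbaaaa => abbaaaa => baaaa => aaaa => aaa => aa => a
  | aaaabbaaa => aaabbaaa => aabbaaa => abbaaa => baaa => aaa => aa => a
  | bbbabb => bbb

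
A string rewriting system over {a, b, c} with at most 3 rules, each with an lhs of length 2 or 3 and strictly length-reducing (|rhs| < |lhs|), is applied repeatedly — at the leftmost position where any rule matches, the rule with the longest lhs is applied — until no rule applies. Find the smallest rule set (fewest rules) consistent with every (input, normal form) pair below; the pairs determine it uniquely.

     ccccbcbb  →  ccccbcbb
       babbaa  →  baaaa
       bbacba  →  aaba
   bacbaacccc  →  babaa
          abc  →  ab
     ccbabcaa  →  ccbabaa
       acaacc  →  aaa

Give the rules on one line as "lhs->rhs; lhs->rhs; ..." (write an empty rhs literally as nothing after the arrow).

abc->ab; ac->a; bba->aa

  | ccccbcbb
  | babbaa => baaaa
  | bbacba => aacba => aaba
  | bacbaacccc => babaacccc => babaaccc => babaacc => babaac => babaa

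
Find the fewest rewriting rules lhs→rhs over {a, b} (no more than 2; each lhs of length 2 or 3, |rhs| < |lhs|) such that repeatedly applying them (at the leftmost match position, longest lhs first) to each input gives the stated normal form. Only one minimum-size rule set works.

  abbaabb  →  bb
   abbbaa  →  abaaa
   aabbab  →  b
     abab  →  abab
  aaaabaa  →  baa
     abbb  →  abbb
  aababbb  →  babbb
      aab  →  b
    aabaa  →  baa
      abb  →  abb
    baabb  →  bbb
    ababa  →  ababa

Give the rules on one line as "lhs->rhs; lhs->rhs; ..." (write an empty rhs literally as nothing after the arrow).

  | abbaabb => aaaabb => aabb => bb
  | abbbaa => abaaa
  | aabbab => bbab => aab => b
  | abab

aab->b; bba->aa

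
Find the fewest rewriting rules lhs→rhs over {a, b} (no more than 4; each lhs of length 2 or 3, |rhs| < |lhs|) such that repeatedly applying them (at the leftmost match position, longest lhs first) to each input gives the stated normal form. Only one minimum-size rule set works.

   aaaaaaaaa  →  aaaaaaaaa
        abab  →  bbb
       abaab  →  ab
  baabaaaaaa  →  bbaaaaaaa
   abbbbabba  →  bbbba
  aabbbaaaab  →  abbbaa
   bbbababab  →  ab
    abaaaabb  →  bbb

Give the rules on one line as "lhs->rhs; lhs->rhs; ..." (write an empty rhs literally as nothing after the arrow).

aab->ba; aba->bb; bab->ab

  | aaaaaaaaa
  | abab => bbb
  | abaab => bbab => bab => ab
  | baabaaaaaa => bbaaaaaaa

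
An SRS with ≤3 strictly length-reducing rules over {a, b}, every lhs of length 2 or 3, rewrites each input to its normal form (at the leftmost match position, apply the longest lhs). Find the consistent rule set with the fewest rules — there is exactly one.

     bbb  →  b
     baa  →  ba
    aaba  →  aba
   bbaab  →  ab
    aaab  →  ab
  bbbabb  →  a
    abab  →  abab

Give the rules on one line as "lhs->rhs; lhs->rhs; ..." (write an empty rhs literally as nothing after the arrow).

aa->a; abb->ba; bb->

  | bbb => b
  | baa => ba
  | aaba => aba
  | bbaab => aab => ab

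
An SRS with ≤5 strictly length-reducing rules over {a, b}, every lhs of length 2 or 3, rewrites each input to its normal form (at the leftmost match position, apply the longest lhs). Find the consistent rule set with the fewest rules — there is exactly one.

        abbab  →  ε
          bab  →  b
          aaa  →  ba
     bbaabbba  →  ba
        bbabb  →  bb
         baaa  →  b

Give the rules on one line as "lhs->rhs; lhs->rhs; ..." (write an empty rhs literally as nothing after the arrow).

aa->b; ab->; abb->ab; baa->a

  | abbab => abab => ab => ε
  | bab => b
  | aaa => ba
  | bbaabbba => babbba => babba => baba => ba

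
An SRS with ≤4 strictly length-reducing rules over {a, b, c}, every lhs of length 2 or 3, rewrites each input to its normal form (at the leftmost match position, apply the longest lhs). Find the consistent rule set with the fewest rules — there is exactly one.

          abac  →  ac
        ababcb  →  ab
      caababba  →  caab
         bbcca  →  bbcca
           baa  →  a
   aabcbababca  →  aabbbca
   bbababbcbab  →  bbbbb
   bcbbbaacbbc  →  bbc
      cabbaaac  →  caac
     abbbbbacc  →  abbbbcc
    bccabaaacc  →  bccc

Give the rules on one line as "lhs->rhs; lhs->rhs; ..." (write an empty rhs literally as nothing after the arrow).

  | abac => ac
  | ababcb => abcb => ab
  | caababba => caabba => caab
  | bbcca

aaa->b; ba->; cb->; cba->b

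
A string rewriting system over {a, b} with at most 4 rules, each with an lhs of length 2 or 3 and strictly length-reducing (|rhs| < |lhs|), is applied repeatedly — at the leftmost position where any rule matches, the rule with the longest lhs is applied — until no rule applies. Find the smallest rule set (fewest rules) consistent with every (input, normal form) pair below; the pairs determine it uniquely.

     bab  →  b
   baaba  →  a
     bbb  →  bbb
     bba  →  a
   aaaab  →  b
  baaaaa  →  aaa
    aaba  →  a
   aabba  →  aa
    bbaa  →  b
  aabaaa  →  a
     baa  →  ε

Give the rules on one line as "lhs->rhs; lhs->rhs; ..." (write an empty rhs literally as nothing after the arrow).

  | bab => ab => b
  | baaba => ba => a
  | bbb
  | bba => ba => a

ab->b; abb->; ba->a; baa->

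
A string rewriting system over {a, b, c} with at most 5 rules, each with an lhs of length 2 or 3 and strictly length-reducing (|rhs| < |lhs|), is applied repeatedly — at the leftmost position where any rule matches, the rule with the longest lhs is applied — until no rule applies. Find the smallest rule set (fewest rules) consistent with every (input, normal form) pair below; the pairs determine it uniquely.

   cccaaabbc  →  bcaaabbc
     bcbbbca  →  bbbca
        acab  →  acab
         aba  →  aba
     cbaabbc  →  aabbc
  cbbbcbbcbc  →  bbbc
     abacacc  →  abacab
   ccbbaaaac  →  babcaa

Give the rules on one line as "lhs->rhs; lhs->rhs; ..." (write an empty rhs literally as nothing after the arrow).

  | cccaaabbc => bcaaabbc
  | bcbbbca => bbbca
  | acab
  | aba

aac->ca; cb->; cc->b; ccb->ba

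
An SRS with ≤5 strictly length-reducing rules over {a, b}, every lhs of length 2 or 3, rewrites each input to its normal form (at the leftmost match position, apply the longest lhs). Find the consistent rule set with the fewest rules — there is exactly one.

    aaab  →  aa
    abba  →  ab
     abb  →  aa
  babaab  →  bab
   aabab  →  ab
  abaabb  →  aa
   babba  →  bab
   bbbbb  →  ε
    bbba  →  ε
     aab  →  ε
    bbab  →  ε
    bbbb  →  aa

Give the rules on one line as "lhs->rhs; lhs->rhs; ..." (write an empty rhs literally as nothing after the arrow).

aaa->ab; aab->; aba->; bb->a

  | aaab => abb => aa
  | abba => aaa => ab
  | abb => aa
  | babaab => bab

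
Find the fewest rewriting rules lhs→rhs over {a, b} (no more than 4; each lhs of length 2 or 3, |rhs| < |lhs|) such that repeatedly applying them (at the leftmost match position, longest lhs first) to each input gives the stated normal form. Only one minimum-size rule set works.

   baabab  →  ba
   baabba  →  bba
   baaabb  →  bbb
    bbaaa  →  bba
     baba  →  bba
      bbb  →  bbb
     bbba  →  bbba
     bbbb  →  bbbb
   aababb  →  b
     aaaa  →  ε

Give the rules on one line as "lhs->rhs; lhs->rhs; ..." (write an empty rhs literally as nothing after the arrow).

  | baabab => baab => ba
  | baabba => baba => bba
  | baaabb => babb => bbb
  | bbaaa => bba

aa->; aab->a; ab->b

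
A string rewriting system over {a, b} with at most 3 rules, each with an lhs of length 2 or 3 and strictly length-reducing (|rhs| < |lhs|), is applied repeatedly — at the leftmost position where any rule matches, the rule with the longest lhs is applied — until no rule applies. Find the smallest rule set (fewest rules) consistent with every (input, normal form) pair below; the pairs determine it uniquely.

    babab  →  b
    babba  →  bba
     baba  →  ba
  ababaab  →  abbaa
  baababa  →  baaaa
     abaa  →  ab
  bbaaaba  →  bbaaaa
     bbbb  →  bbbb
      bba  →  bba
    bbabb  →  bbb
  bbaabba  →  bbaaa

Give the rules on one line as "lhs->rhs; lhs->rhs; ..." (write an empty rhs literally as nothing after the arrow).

aab->aa; aba->ab; bab->b

  | babab => bab => b
  | babba => bba
  | baba => ba
  | ababaab => abbaab => abbaa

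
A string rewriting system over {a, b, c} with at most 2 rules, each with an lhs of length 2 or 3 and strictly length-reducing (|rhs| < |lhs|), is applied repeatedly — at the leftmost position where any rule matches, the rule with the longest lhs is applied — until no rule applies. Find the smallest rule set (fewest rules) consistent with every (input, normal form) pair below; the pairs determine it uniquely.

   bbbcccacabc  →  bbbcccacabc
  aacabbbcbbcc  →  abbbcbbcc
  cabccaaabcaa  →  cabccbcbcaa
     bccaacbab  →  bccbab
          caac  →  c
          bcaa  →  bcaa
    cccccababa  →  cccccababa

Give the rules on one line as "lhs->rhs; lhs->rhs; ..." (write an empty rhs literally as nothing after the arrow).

aaa->bc; aac->

  | bbbcccacabc
  | aacabbbcbbcc => abbbcbbcc
  | cabccaaabcaa => cabccbcbcaa
  | bccaacbab => bccbab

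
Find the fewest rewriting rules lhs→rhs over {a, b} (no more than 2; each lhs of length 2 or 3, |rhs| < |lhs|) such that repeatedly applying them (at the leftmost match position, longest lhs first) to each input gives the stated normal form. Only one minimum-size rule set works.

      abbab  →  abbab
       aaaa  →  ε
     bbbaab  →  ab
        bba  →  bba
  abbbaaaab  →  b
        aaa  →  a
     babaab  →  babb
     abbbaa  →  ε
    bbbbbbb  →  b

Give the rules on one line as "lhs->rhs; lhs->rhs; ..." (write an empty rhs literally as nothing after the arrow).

  | abbab
  | aaaa => aa => ε
  | bbbaab => aaab => ab
  | bba

aa->; bbb->a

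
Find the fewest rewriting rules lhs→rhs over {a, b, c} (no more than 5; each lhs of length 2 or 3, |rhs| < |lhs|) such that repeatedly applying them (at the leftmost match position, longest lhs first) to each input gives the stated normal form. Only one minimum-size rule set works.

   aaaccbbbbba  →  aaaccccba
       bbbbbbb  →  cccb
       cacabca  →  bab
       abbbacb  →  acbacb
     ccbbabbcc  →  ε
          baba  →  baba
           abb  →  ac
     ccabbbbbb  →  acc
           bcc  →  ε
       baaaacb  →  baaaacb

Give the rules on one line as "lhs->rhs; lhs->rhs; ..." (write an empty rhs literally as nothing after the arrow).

bb->c; bcc->; ca->b; cab->a

  | aaaccbbbbba => aaacccbbba => aaaccccba
  | bbbbbbb => cbbbbb => ccbbb => cccb
  | cacabca => bcabca => baca => bab
  | abbbacb => acbacb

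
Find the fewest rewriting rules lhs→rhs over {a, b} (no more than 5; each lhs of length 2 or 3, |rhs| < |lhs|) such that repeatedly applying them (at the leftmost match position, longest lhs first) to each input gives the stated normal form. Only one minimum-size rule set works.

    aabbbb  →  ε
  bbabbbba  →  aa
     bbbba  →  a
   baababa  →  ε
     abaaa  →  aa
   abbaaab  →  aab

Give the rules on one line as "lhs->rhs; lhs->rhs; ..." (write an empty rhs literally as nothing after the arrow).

  | aabbbb => ababb => bbbb => bb => ε
  | bbabbbba => abbbba => babba => bbaa => aa
  | bbbba => bba => a
  | baababa => babbba => bbaba => aba => bb => ε

aaa->ba; aba->bb; abb->ba; bb->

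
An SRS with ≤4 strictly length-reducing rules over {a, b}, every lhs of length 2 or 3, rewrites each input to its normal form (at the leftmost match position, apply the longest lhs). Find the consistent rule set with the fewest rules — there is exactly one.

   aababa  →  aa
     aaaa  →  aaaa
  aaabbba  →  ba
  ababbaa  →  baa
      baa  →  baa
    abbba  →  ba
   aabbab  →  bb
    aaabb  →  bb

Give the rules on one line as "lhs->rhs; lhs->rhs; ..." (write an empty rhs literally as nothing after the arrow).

ab->b; aba->a; bba->ba

  | aababa => aaba => aa
  | aaaa
  | aaabbba => aabbba => abbba => bbba => bba => ba
  | ababbaa => abbaa => bbaa => baa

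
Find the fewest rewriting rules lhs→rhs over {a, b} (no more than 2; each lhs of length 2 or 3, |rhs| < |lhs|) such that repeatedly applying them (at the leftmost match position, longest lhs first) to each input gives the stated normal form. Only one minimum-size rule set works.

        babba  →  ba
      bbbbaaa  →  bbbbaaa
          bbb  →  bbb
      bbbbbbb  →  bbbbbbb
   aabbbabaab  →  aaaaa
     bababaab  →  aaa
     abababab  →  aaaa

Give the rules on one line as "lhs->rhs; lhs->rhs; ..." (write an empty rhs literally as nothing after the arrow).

ab->a; bab->

  | babba => ba
  | bbbbaaa
  | bbb
  | bbbbbbb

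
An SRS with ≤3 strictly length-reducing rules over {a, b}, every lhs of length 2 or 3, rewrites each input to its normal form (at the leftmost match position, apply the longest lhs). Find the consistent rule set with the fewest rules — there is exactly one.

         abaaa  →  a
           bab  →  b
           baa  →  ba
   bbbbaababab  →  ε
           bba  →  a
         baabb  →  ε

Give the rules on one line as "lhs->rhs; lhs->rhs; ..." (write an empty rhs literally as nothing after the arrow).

aa->a; ab->; bb->

  | abaaa => aaa => aa => a
  | bab => b
  | baa => ba
  | bbbbaababab => bbaababab => aababab => ababab => abab => ab => ε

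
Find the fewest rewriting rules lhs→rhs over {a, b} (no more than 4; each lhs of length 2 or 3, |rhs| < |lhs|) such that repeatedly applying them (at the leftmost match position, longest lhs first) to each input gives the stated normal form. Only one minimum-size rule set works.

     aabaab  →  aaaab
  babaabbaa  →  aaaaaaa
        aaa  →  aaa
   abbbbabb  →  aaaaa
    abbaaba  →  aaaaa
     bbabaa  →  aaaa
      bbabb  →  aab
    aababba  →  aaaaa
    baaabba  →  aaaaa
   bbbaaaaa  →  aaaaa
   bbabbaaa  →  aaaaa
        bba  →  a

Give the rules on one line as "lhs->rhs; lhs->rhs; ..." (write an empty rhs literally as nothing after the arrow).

abb->aa; ba->a; bab->aa

  | aabaab => aaaab
  | babaabbaa => aaaabbaa => aaaaaaa
  | aaa
  | abbbbabb => aabbabb => aaaabb => aaaaa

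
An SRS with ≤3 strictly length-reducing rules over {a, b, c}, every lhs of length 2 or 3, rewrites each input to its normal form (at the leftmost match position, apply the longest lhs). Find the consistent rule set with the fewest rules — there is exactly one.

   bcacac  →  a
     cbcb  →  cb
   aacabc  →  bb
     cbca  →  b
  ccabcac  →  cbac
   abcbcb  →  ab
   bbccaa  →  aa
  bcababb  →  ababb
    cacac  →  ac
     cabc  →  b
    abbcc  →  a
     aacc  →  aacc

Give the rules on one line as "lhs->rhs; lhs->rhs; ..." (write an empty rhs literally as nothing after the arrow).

aab->bb; bc->; ca->b

  | bcacac => acac => abc => a
  | cbcb => cb
  | aacabc => aabbc => bbbc => bb
  | cbca => ca => b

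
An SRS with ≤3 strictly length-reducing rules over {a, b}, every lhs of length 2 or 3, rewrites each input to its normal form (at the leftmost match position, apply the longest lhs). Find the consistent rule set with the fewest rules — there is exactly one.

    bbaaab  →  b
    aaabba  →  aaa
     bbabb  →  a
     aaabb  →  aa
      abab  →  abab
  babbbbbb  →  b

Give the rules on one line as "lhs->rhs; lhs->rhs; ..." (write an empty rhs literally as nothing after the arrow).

aab->b; bb->a

  | bbaaab => aaaab => aab => b
  | aaabba => abba => aaa
  | bbabb => aabb => bb => a
  | aaabb => abb => aa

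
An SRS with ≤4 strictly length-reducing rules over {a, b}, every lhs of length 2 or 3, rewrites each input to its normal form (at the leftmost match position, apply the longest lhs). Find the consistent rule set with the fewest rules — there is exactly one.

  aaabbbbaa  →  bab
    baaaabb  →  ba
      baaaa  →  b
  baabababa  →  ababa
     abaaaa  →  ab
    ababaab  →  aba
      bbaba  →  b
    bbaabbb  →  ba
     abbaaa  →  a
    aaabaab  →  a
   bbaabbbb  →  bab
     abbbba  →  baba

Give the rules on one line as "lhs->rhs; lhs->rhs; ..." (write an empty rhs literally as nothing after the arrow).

  | aaabbbbaa => abbbbaa => aabbaa => babaa => bab
  | baaaabb => baabb => bbab => aab => ba
  | baaaa => baa => b
  | baabababa => bbaababa => aaababa => ababa

aa->; aab->ba; bb->a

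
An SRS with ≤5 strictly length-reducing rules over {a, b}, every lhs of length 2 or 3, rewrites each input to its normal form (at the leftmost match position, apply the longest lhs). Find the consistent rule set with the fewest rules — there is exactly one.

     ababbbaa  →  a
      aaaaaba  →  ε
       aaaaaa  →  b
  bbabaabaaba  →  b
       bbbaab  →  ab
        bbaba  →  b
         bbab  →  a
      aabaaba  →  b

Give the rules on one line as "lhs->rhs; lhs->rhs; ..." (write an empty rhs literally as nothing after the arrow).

  | ababbbaa => bbbaa => abaa => a
  | aaaaaba => baaaba => aba => ε
  | aaaaaa => baaaa => aa => b
  | bbabaabaaba => aabaabaaba => bbaabaaba => aaabaaba => babaaba => baba => b

aa->b; aba->; baa->; bb->a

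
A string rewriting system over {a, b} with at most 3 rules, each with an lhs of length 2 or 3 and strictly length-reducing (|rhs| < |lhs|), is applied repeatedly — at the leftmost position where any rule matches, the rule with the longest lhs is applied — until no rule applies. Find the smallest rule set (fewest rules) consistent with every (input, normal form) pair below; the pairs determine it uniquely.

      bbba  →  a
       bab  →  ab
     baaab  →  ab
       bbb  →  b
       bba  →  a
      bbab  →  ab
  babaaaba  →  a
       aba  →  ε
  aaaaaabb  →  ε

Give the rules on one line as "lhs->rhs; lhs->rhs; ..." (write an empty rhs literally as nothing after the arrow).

aa->; ba->a; bb->

  | bbba => ba => a
  | bab => ab
  | baaab => aaab => ab
  | bbb => b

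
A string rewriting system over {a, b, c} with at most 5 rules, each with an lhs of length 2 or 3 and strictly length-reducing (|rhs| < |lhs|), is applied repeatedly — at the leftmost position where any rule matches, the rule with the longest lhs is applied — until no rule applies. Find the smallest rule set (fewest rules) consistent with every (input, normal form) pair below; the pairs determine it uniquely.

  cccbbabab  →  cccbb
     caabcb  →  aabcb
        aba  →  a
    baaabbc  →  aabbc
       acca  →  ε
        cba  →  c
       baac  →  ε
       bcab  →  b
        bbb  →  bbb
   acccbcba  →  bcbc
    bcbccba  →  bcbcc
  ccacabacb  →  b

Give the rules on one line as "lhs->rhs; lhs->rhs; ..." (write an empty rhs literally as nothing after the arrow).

ac->; acc->b; ba->; ca->a

  | cccbbabab => cccbbab => cccbb
  | caabcb => aabcb
  | aba => a
  | baaabbc => aabbc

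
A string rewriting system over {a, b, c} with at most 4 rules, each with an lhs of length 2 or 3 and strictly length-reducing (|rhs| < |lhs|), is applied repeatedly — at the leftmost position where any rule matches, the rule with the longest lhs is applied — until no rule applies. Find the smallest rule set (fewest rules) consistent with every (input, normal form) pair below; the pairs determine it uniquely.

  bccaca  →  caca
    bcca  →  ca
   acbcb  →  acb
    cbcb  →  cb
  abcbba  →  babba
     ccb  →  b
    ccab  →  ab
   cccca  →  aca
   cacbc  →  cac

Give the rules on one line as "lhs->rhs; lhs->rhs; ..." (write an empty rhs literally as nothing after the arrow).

  | bccaca => caca
  | bcca => ca
  | acbcb => acb
  | cbcb => cb

abc->ba; bc->; cc->; ccc->a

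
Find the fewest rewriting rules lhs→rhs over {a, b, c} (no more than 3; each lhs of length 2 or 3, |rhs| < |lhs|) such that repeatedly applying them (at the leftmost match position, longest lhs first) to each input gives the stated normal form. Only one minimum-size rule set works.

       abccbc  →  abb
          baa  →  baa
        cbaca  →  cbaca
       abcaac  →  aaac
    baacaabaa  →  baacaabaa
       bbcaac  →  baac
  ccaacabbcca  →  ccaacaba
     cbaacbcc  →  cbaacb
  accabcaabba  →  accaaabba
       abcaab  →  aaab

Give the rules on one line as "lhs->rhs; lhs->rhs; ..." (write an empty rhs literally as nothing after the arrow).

bc->b; bca->a

  | abccbc => abcbc => abbc => abb
  | baa
  | cbaca
  | abcaac => aaac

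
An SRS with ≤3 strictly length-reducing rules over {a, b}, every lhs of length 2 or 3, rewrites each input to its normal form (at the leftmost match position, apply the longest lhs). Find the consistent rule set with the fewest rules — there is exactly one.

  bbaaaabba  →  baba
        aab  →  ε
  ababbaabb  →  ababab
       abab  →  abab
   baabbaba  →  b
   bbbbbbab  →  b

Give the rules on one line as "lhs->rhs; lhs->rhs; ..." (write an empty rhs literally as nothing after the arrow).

  | bbaaaabba => baaabba => baba
  | aab => ε
  | ababbaabb => abababb => ababab
  | abab

aab->; bb->b; bba->b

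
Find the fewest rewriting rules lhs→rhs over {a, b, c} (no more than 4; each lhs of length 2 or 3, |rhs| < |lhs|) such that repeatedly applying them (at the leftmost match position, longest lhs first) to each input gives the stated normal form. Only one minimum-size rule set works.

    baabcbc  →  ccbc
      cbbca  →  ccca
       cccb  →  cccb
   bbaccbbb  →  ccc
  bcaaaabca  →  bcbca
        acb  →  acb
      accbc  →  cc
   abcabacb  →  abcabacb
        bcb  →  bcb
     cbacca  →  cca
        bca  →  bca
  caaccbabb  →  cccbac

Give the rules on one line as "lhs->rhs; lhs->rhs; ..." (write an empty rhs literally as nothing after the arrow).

aa->; acc->b; bb->c

  | baabcbc => bbcbc => ccbc
  | cbbca => ccca
  | cccb
  | bbaccbbb => caccbbb => cbbbb => ccbb => ccc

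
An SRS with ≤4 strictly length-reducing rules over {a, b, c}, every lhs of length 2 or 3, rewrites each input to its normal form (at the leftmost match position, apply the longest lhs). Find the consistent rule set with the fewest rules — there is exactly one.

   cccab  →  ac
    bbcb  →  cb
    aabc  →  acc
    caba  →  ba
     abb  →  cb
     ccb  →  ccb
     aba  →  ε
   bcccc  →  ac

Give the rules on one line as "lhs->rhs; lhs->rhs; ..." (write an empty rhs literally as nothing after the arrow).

ab->c; bc->c; ca->; ccc->a

  | cccab => aab => ac
  | bbcb => bcb => cb
  | aabc => acc
  | caba => ba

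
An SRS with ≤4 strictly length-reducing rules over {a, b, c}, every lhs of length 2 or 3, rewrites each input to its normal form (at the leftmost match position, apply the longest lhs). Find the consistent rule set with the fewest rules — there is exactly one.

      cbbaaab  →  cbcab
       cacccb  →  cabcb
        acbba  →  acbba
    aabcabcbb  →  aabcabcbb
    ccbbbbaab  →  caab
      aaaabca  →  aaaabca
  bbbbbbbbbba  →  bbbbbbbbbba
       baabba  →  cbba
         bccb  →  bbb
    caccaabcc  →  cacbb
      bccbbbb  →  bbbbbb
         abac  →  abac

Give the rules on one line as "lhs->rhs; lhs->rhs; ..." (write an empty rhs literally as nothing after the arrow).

baa->c; bbc->ca; cc->b

  | cbbaaab => cbcab
  | cacccb => cabcb
  | acbba
  | aabcabcbb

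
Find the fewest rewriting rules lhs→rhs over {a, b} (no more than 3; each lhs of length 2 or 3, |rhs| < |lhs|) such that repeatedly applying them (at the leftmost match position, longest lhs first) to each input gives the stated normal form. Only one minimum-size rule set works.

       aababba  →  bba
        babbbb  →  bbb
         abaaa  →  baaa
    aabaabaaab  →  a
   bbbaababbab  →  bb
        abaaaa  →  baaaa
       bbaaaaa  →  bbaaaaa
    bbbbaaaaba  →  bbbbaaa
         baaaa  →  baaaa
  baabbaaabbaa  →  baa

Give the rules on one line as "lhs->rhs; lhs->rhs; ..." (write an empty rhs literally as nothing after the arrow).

aab->; ab->b; bab->

  | aababba => abba => bba
  | babbbb => bbb
  | abaaa => baaa
  | aabaabaaab => aabaaab => aaab => a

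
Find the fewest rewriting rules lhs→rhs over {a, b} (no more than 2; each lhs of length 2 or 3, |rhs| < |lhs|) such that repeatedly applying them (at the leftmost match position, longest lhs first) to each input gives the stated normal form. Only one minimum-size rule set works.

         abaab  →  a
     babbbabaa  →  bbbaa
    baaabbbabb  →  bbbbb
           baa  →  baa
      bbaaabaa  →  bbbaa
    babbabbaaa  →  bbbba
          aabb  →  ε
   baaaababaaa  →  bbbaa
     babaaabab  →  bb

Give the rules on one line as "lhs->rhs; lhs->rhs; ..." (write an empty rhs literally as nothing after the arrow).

  | abaab => aab => a
  | babbbabaa => bbbabaa => bbbaa
  | baaabbbabb => bbabbbabb => bbbbabb => bbbbb
  | baa

aaa->ba; ab->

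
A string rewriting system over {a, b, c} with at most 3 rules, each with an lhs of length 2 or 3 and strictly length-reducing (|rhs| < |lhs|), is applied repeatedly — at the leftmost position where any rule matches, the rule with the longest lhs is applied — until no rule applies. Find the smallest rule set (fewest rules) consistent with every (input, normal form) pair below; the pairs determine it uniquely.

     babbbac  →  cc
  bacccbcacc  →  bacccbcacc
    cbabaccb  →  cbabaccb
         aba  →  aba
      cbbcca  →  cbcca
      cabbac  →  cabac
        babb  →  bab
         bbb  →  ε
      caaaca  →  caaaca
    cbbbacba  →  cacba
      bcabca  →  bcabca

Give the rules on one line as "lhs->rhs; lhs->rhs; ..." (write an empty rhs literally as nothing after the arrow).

baa->c; bb->b; bbb->

  | babbbac => baac => cc
  | bacccbcacc
  | cbabaccb
  | aba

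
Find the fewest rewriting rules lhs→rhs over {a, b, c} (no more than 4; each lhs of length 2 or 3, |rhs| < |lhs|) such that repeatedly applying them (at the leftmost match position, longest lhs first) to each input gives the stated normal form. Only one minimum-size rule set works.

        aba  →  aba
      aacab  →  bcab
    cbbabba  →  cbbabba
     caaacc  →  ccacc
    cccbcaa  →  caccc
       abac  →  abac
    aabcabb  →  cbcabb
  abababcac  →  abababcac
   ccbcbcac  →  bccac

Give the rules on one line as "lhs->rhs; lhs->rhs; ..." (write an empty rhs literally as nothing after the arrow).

aa->c; aac->bc; ccb->ac

  | aba
  | aacab => bcab
  | cbbabba
  | caaacc => ccacc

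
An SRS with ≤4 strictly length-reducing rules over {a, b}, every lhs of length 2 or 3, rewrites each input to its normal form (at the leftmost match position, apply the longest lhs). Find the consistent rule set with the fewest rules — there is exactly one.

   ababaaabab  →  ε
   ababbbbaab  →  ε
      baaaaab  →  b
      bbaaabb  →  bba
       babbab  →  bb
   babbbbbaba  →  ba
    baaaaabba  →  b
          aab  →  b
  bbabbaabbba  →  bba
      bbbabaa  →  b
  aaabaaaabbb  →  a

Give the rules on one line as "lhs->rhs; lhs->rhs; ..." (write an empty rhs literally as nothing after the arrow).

  | ababaaabab => abaaabab => aaabab => abab => ab => ε
  | ababbbbaab => abbbbaab => abbaab => aaab => ab => ε
  | baaaaab => baaab => bab => b
  | bbaaabb => bbabb => bba

aa->; ab->; abb->a; bbb->a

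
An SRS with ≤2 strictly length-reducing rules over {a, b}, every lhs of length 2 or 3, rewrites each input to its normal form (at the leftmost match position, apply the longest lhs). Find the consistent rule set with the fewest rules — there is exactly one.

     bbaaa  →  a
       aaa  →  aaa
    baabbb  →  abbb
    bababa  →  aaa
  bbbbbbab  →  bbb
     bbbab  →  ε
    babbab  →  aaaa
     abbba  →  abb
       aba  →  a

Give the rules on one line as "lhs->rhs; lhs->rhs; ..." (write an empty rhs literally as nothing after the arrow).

ba->; bab->aa

  | bbaaa => baa => a
  | aaa
  | baabbb => abbb
  | bababa => aaaba => aaa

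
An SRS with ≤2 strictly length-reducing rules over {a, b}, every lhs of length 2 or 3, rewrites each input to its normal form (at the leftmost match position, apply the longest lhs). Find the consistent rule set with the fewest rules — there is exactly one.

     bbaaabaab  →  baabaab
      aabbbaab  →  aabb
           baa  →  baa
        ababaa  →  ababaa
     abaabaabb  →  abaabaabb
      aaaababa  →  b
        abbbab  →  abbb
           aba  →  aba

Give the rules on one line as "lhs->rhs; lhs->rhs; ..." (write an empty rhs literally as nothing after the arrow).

aaa->bb; bba->b

  | bbaaabaab => baabaab
  | aabbbaab => aabbab => aabb
  | baa
  | ababaa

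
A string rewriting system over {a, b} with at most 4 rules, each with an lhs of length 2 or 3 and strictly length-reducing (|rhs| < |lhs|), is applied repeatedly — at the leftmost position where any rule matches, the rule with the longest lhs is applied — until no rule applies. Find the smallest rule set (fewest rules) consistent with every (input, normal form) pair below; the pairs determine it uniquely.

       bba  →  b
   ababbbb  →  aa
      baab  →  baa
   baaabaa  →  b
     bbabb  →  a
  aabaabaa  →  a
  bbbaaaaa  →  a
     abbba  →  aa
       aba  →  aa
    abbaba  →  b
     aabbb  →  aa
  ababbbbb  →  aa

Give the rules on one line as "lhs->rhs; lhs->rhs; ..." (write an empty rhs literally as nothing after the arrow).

aaa->b; ab->a; bb->a; bba->b

  | bba => b
  | ababbbb => aabbbb => aabbb => aabb => aab => aa
  | baab => baa
  | baaabaa => bbbaa => abaa => aaa => b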